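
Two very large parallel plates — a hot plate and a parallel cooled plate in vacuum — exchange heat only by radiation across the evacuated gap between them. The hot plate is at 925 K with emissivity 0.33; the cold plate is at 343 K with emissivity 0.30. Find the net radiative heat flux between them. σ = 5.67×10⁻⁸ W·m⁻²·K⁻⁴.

q ≈ 7590 W/m²

For two infinite grey parallel plates, q = σ(T₁⁴ − T₂⁴)/(1/ε₁ + 1/ε₂ − 1).
T₁⁴ − T₂⁴ = 7.321×10¹¹ − 1.384×10¹⁰ = 7.183×10¹¹ K⁴.
1/ε₁ + 1/ε₂ − 1 = 3.030 + 3.333 − 1 = 5.364.
q = 5.67×10⁻⁸ × 7.183×10¹¹ / 5.364.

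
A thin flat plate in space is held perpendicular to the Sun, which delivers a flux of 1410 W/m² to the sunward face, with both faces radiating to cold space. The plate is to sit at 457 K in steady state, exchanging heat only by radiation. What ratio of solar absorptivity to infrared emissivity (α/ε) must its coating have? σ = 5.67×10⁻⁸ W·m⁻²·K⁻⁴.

Balance: αS·A = εσ·2A·T⁴ ⇒ α/ε = 2σT⁴/S.
α/ε = 2·5.67×10⁻⁸·(457)⁴/1410 = 2·5.67×10⁻⁸·4.362×10¹⁰/1410.

α/ε ≈ 3.51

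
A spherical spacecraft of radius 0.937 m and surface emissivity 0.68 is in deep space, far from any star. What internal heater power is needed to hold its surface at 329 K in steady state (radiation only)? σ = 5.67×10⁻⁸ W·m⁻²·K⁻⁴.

P ≈ 4980 W

P = εσ·4πr²·T⁴.
4πr² = 11.03 m²; T⁴ = 1.172×10¹⁰ K⁴.
P = 0.68·5.67×10⁻⁸·11.03·1.172×10¹⁰.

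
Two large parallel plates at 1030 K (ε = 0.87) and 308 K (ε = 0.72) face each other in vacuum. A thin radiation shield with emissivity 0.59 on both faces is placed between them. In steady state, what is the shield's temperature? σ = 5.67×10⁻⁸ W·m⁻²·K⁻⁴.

In steady state the net flux on the hot side equals that on the cold side.
σ(T₁⁴−T_s⁴)/D₁ = σ(T_s⁴−T₂⁴)/D₂, with D₁ = 1/ε₁+1/ε_s−1 = 1.844, D₂ = 1/ε_s+1/ε₂−1 = 2.084.
Solve for T_s⁴: T_s⁴ = (D₂·T₁⁴ + D₁·T₂⁴)/(D₁+D₂) = 6.013×10¹¹ K⁴.

T_s ≈ 881 K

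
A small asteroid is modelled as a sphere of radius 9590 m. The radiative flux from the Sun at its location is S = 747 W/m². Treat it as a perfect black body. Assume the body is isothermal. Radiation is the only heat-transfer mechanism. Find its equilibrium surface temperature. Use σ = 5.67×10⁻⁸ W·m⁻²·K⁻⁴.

T ≈ 240 K

At equilibrium, absorbed power = emitted power.
Absorbing cross-section = πr² = 2.889×10⁸ m²; emitting surface = 4πr² = 1.156×10⁹ m² (ratio 4).
S·A_cross = εσ·A_surf·T⁴  ⇒  T⁴ = S/(4σ).
T⁴ = 1.00·747/(4·5.67×10⁻⁸) = 3.294×10⁹ K⁴.
T = (3.294×10⁹)^(1/4).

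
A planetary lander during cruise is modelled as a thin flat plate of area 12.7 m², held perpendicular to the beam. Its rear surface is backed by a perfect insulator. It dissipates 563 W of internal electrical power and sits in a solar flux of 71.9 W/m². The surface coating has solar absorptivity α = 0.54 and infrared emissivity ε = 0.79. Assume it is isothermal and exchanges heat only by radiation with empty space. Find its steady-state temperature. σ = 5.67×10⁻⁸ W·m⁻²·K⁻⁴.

At steady state, absorbed solar power + internal power = radiated power.
Absorbed: α·S·A_cross = 0.54·71.9·12.70 = 493.1 W (cross-section A).
Total input = 493.1 + 563 = 1056 W.
Radiated: εσ·A_surf·T⁴ with A_surf = A = 12.70 m².
T⁴ = 1056/(0.79·5.67×10⁻⁸·12.70) = 1.856×10⁹ K⁴.

T ≈ 208 K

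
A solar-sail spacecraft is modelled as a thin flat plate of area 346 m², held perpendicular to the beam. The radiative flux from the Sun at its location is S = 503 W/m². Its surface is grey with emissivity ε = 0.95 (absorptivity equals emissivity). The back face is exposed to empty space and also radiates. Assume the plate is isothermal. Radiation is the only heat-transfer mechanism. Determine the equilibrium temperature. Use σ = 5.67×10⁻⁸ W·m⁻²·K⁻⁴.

T ≈ 258 K

At equilibrium, absorbed power = emitted power.
Absorbing cross-section = A = 346.0 m²; emitting surface = 2A = 692.0 m² (ratio 2).
εS·A_cross = εσ·A_surf·T⁴  ⇒  T⁴ = S/(2σ)   (ε cancels).
T⁴ = 503/(2·5.67×10⁻⁸) = 4.436×10⁹ K⁴.
T = (4.436×10⁹)^(1/4).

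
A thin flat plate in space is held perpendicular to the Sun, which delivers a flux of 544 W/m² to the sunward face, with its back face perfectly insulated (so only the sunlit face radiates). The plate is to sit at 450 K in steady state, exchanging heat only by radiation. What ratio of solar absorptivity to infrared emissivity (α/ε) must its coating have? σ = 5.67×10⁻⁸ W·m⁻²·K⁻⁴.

Balance: αS·A = εσ·1A·T⁴ ⇒ α/ε = σT⁴/S.
α/ε = 5.67×10⁻⁸·(450)⁴/544 = 5.67×10⁻⁸·4.101×10¹⁰/544.

α/ε ≈ 4.27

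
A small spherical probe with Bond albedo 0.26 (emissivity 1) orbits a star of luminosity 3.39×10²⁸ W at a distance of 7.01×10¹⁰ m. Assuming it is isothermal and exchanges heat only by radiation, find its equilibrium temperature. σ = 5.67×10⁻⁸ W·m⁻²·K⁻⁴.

First find the stellar flux at distance d: S = L/(4πd²) = 3.39×10²⁸/(4π·(7.01×10¹⁰)²) = 5.490×10⁵ W/m².
For an isothermal sphere, absorbed (1−a)S·πr² = emitted σ·4πr²·T⁴, so T⁴ = (1−a)S/(4σ).
T⁴ = 0.740·5.490×10⁵/(4·5.67×10⁻⁸) = 1.791×10¹² K⁴.

T ≈ 1160 K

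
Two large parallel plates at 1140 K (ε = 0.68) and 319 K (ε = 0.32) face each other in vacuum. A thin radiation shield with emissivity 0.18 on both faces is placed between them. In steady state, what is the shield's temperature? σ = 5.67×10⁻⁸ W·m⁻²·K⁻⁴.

T_s ≈ 988 K

In steady state the net flux on the hot side equals that on the cold side.
σ(T₁⁴−T_s⁴)/D₁ = σ(T_s⁴−T₂⁴)/D₂, with D₁ = 1/ε₁+1/ε_s−1 = 6.026, D₂ = 1/ε_s+1/ε₂−1 = 7.681.
Solve for T_s⁴: T_s⁴ = (D₂·T₁⁴ + D₁·T₂⁴)/(D₁+D₂) = 9.510×10¹¹ K⁴.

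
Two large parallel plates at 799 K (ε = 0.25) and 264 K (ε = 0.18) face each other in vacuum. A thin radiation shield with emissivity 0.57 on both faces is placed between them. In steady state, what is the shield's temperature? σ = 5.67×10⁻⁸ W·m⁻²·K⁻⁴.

T_s ≈ 696 K

In steady state the net flux on the hot side equals that on the cold side.
σ(T₁⁴−T_s⁴)/D₁ = σ(T_s⁴−T₂⁴)/D₂, with D₁ = 1/ε₁+1/ε_s−1 = 4.754, D₂ = 1/ε_s+1/ε₂−1 = 6.310.
Solve for T_s⁴: T_s⁴ = (D₂·T₁⁴ + D₁·T₂⁴)/(D₁+D₂) = 2.345×10¹¹ K⁴.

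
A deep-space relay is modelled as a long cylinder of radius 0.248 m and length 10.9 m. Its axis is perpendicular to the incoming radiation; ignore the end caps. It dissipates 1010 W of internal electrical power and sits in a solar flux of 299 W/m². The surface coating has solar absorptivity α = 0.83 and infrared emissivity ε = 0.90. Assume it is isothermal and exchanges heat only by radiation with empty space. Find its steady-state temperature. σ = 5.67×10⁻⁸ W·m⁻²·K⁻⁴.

T ≈ 228 K

At steady state, absorbed solar power + internal power = radiated power.
Absorbed: α·S·A_cross = 0.83·299·5.406 = 1342 W (cross-section 2rL).
Total input = 1342 + 1010 = 2352 W.
Radiated: εσ·A_surf·T⁴ with A_surf = 2πrL = 16.98 m².
T⁴ = 2352/(0.90·5.67×10⁻⁸·16.98) = 2.713×10⁹ K⁴.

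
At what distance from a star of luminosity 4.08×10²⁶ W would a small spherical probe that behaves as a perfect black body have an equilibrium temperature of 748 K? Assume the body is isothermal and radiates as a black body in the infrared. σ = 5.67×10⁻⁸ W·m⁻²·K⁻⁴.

For an isothermal black-emitting sphere, (1−a)S·πr² = σ·4πr²·T⁴ ⇒ S = 4σT⁴/(1−a).
S = 4·5.67×10⁻⁸·(748)⁴/1.00 = 71000 W/m².
Flux falls as S = L/(4πd²), so d = √(L/(4πS)) = √(4.08×10²⁶/(4π·71000)).

d ≈ 2.14×10¹⁰ m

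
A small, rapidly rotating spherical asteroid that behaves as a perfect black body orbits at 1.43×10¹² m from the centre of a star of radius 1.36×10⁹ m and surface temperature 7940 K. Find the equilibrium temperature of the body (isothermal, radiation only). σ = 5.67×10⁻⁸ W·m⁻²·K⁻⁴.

T ≈ 173 K

The star's surface emits σT_*⁴; at distance d the flux is S = σT_*⁴(R_*/d)².
S = 5.67×10⁻⁸·(7940)⁴·(1.36×10⁹/1.43×10¹²)² = 203.8 W/m².
For an isothermal sphere T⁴ = (1−a)S/(4σ) = 8.987×10⁸ K⁴.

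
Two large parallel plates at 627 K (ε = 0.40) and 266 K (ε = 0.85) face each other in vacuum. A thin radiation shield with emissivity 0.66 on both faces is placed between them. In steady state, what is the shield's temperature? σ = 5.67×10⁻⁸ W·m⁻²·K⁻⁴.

In steady state the net flux on the hot side equals that on the cold side.
σ(T₁⁴−T_s⁴)/D₁ = σ(T_s⁴−T₂⁴)/D₂, with D₁ = 1/ε₁+1/ε_s−1 = 3.015, D₂ = 1/ε_s+1/ε₂−1 = 1.692.
Solve for T_s⁴: T_s⁴ = (D₂·T₁⁴ + D₁·T₂⁴)/(D₁+D₂) = 5.875×10¹⁰ K⁴.

T_s ≈ 492 K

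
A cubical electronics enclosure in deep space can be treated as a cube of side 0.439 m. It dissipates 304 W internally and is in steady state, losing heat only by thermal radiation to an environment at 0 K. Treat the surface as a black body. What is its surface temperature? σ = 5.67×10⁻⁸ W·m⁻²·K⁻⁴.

Steady state: internal power = radiated power, P = εσA T⁴.
Radiating area A = 6L² = 1.156 m².
T⁴ = P/(εσA) = 304/(1.0·5.67×10⁻⁸·1.156) = 4.637×10⁹ K⁴.
T = (4.637×10⁹)^(1/4).

T ≈ 261 K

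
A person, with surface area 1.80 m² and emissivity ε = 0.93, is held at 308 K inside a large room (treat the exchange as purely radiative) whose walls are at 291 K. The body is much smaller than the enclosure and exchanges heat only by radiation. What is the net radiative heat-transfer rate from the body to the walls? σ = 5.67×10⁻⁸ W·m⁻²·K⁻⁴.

For a small grey body in a large enclosure: P_net = εσA(T_body⁴ − T_wall⁴).
A = 1.80 m²; T_body⁴ − T_wall⁴ = 8.999×10⁹ − 7.171×10⁹ = 1.828×10⁹ K⁴.
|P_net| = 0.93·5.67×10⁻⁸·1.800·1.828×10⁹.

P_net ≈ 174 W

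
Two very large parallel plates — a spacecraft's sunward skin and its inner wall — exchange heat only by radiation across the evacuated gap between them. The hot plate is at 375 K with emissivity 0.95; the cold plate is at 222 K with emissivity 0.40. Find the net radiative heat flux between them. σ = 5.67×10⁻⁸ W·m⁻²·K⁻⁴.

For two infinite grey parallel plates, q = σ(T₁⁴ − T₂⁴)/(1/ε₁ + 1/ε₂ − 1).
T₁⁴ − T₂⁴ = 1.978×10¹⁰ − 2.429×10⁹ = 1.735×10¹⁰ K⁴.
1/ε₁ + 1/ε₂ − 1 = 1.053 + 2.500 − 1 = 2.553.
q = 5.67×10⁻⁸ × 1.735×10¹⁰ / 2.553.

q ≈ 385 W/m²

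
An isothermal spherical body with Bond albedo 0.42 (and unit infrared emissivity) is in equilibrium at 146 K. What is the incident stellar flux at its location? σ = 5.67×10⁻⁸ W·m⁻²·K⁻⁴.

S ≈ 178 W/m²

(1−a)S·πr² = σ·4πr²·T⁴ ⇒ S = 4σT⁴/(1−a).
S = 4·5.67×10⁻⁸·4.544×10⁸/0.580.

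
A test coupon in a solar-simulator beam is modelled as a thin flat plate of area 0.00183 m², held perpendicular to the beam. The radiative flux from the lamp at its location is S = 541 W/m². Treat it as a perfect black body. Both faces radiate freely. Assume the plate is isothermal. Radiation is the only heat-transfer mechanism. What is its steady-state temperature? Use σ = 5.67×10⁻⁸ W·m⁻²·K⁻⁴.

At equilibrium, absorbed power = emitted power.
Absorbing cross-section = A = 0.001830 m²; emitting surface = 2A = 0.003660 m² (ratio 2).
S·A_cross = εσ·A_surf·T⁴  ⇒  T⁴ = S/(2σ).
T⁴ = 1.00·541/(2·5.67×10⁻⁸) = 4.771×10⁹ K⁴.
T = (4.771×10⁹)^(1/4).

T ≈ 263 K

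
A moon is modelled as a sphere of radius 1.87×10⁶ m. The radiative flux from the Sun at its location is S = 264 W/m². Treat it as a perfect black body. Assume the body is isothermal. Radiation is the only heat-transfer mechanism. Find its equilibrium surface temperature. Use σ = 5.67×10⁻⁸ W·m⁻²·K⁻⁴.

T ≈ 185 K

At equilibrium, absorbed power = emitted power.
Absorbing cross-section = πr² = 1.099×10¹³ m²; emitting surface = 4πr² = 4.394×10¹³ m² (ratio 4).
S·A_cross = εσ·A_surf·T⁴  ⇒  T⁴ = S/(4σ).
T⁴ = 1.00·264/(4·5.67×10⁻⁸) = 1.164×10⁹ K⁴.
T = (1.164×10⁹)^(1/4).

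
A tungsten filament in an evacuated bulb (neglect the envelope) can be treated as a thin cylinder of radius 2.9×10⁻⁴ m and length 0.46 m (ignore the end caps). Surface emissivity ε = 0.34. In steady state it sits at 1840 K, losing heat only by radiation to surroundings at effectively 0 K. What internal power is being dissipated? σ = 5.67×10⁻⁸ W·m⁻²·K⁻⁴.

P ≈ 185 W

Steady state: P = εσA T⁴.
A = 2πrL = 8.382×10⁻⁴ m²; T⁴ = (1840)⁴ = 1.146×10¹³ K⁴.
P = 0.34 × 5.67×10⁻⁸ × 8.382×10⁻⁴ × 1.146×10¹³.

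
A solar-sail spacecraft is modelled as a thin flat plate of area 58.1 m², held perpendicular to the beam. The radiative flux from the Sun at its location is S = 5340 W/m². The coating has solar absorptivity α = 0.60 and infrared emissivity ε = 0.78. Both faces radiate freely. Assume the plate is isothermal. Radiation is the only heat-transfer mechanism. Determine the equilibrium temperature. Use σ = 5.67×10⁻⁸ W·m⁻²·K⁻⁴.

T ≈ 436 K

At equilibrium, absorbed power = emitted power.
Absorbing cross-section = A = 58.10 m²; emitting surface = 2A = 116.2 m² (ratio 2).
αS·A_cross = εσ·A_surf·T⁴  ⇒  T⁴ = αS/(ε·2σ).
T⁴ = 0.600·5340/(0.78·2·5.67×10⁻⁸) = 3.622×10¹⁰ K⁴.
T = (3.622×10¹⁰)^(1/4).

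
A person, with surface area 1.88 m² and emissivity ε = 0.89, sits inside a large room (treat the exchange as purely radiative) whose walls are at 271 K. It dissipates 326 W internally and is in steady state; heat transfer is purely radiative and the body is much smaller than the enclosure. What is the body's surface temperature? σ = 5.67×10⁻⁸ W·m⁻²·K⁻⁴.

For a small grey body in a large enclosure, net radiated power = εσA(T⁴ − T_w⁴).
Steady state: P = εσA(T⁴ − T_w⁴) with A = 1.88 m².
T⁴ = P/(εσA) + T_w⁴ = 326/(0.89·5.67×10⁻⁸·1.880) + (271)⁴
    = 3.436×10⁹ + 5.394×10⁹ = 8.830×10⁹ K⁴.

T ≈ 307 K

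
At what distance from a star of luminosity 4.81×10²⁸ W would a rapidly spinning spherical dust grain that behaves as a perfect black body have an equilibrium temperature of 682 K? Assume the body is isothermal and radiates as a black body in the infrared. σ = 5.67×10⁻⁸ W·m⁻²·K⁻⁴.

For an isothermal black-emitting sphere, (1−a)S·πr² = σ·4πr²·T⁴ ⇒ S = 4σT⁴/(1−a).
S = 4·5.67×10⁻⁸·(682)⁴/1.00 = 49070 W/m².
Flux falls as S = L/(4πd²), so d = √(L/(4πS)) = √(4.81×10²⁸/(4π·49070)).

d ≈ 2.79×10¹¹ m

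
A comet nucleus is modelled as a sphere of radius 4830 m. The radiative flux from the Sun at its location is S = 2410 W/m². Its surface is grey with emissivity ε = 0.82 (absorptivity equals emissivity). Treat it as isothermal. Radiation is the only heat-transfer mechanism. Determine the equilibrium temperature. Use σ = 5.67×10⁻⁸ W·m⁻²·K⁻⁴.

At equilibrium, absorbed power = emitted power.
Absorbing cross-section = πr² = 7.329×10⁷ m²; emitting surface = 4πr² = 2.932×10⁸ m² (ratio 4).
εS·A_cross = εσ·A_surf·T⁴  ⇒  T⁴ = S/(4σ)   (ε cancels).
T⁴ = 2410/(4·5.67×10⁻⁸) = 1.063×10¹⁰ K⁴.
T = (1.063×10¹⁰)^(1/4).

T ≈ 321 K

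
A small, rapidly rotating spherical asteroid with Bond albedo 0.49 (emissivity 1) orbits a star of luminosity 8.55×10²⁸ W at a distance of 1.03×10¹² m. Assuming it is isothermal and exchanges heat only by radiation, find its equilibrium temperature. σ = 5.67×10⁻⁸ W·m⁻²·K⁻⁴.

First find the stellar flux at distance d: S = L/(4πd²) = 8.55×10²⁸/(4π·(1.03×10¹²)²) = 6413 W/m².
For an isothermal sphere, absorbed (1−a)S·πr² = emitted σ·4πr²·T⁴, so T⁴ = (1−a)S/(4σ).
T⁴ = 0.510·6413/(4·5.67×10⁻⁸) = 1.442×10¹⁰ K⁴.

T ≈ 347 K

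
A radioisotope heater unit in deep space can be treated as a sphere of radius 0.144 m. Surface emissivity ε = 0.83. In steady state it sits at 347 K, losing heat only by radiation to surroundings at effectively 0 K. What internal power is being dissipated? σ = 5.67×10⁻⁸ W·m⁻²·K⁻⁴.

P ≈ 178 W

Steady state: P = εσA T⁴.
A = 4πr² = 0.2606 m²; T⁴ = (347)⁴ = 1.450×10¹⁰ K⁴.
P = 0.83 × 5.67×10⁻⁸ × 0.2606 × 1.450×10¹⁰.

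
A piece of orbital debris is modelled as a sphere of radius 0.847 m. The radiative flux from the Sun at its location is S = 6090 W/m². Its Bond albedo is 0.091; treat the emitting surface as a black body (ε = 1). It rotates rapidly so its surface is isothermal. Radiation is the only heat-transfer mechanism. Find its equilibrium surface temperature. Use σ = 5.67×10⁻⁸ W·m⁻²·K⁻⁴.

T ≈ 395 K

At equilibrium, absorbed power = emitted power.
Absorbing cross-section = πr² = 2.254 m²; emitting surface = 4πr² = 9.015 m² (ratio 4).
(1−a)S·A_cross = εσ·A_surf·T⁴  ⇒  T⁴ = (1−a)S/(4σ).
T⁴ = 0.909·6090/(4·5.67×10⁻⁸) = 2.441×10¹⁰ K⁴.
T = (2.441×10¹⁰)^(1/4).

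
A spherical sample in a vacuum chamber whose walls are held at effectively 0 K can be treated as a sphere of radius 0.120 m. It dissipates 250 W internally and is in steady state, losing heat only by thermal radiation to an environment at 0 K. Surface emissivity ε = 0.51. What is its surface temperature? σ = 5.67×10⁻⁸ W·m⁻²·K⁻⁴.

Steady state: internal power = radiated power, P = εσA T⁴.
Radiating area A = 4πr² = 0.1810 m².
T⁴ = P/(εσA) = 250/(0.51·5.67×10⁻⁸·0.1810) = 4.778×10¹⁰ K⁴.
T = (4.778×10¹⁰)^(1/4).

T ≈ 468 K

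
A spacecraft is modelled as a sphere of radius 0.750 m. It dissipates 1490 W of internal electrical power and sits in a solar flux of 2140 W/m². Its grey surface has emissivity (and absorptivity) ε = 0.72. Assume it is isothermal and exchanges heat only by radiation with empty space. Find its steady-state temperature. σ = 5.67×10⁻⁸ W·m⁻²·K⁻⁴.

T ≈ 348 K

At steady state, absorbed solar power + internal power = radiated power.
Absorbed: α·S·A_cross = 0.72·2140·1.767 = 2723 W (cross-section πr²).
Total input = 2723 + 1490 = 4213 W.
Radiated: εσ·A_surf·T⁴ with A_surf = 4πr² = 7.069 m².
T⁴ = 4213/(0.72·5.67×10⁻⁸·7.069) = 1.460×10¹⁰ K⁴.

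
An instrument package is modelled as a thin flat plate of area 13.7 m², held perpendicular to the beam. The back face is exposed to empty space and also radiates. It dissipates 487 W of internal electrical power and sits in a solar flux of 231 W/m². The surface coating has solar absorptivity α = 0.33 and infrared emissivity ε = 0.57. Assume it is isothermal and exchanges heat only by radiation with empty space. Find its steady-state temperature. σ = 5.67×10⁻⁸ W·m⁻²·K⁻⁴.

T ≈ 204 K

At steady state, absorbed solar power + internal power = radiated power.
Absorbed: α·S·A_cross = 0.33·231·13.70 = 1044 W (cross-section A).
Total input = 1044 + 487 = 1531 W.
Radiated: εσ·A_surf·T⁴ with A_surf = 2A = 27.40 m².
T⁴ = 1531/(0.57·5.67×10⁻⁸·27.40) = 1.729×10⁹ K⁴.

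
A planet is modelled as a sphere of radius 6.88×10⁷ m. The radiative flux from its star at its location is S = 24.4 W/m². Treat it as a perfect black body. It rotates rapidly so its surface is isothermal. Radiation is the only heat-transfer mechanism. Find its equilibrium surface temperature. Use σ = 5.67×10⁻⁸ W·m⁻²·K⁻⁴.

T ≈ 102 K

At equilibrium, absorbed power = emitted power.
Absorbing cross-section = πr² = 1.487×10¹⁶ m²; emitting surface = 4πr² = 5.948×10¹⁶ m² (ratio 4).
S·A_cross = εσ·A_surf·T⁴  ⇒  T⁴ = S/(4σ).
T⁴ = 1.00·24.4/(4·5.67×10⁻⁸) = 1.076×10⁸ K⁴.
T = (1.076×10⁸)^(1/4).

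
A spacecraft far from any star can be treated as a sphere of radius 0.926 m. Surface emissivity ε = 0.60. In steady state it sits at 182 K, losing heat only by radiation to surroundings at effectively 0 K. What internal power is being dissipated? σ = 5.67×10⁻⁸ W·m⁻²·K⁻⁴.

P ≈ 402 W

Steady state: P = εσA T⁴.
A = 4πr² = 10.78 m²; T⁴ = (182)⁴ = 1.097×10⁹ K⁴.
P = 0.60 × 5.67×10⁻⁸ × 10.78 × 1.097×10⁹.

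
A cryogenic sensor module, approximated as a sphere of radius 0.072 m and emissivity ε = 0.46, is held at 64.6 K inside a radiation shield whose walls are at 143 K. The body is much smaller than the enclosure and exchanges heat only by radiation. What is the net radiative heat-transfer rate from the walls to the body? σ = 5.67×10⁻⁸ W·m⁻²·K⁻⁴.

For a small grey body in a large enclosure: P_net = εσA(T_body⁴ − T_wall⁴).
A = 4πr² = 0.06514 m²; T_body⁴ − T_wall⁴ = 1.742×10⁷ − 4.182×10⁸ = -4.007×10⁸ K⁴.
|P_net| = 0.46·5.67×10⁻⁸·0.06514·4.007×10⁸.

P_net ≈ 0.681 W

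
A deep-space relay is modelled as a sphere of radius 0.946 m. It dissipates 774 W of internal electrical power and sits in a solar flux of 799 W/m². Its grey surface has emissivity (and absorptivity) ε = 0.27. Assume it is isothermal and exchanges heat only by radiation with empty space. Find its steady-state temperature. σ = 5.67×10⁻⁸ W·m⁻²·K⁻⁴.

T ≈ 299 K

At steady state, absorbed solar power + internal power = radiated power.
Absorbed: α·S·A_cross = 0.27·799·2.811 = 606.5 W (cross-section πr²).
Total input = 606.5 + 774 = 1381 W.
Radiated: εσ·A_surf·T⁴ with A_surf = 4πr² = 11.25 m².
T⁴ = 1381/(0.27·5.67×10⁻⁸·11.25) = 8.019×10⁹ K⁴.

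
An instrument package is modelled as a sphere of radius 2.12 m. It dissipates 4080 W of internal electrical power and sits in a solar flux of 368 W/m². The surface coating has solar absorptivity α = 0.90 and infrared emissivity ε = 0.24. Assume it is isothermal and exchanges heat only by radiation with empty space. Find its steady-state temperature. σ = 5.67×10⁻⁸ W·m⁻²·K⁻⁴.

T ≈ 327 K

At steady state, absorbed solar power + internal power = radiated power.
Absorbed: α·S·A_cross = 0.90·368·14.12 = 4676 W (cross-section πr²).
Total input = 4676 + 4080 = 8756 W.
Radiated: εσ·A_surf·T⁴ with A_surf = 4πr² = 56.48 m².
T⁴ = 8756/(0.24·5.67×10⁻⁸·56.48) = 1.139×10¹⁰ K⁴.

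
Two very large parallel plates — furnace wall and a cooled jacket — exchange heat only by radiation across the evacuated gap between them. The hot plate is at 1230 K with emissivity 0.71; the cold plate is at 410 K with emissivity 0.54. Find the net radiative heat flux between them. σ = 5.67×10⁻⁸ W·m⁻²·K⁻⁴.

For two infinite grey parallel plates, q = σ(T₁⁴ − T₂⁴)/(1/ε₁ + 1/ε₂ − 1).
T₁⁴ − T₂⁴ = 2.289×10¹² − 2.826×10¹⁰ = 2.261×10¹² K⁴.
1/ε₁ + 1/ε₂ − 1 = 1.408 + 1.852 − 1 = 2.260.
q = 5.67×10⁻⁸ × 2.261×10¹² / 2.260.

q ≈ 56700 W/m²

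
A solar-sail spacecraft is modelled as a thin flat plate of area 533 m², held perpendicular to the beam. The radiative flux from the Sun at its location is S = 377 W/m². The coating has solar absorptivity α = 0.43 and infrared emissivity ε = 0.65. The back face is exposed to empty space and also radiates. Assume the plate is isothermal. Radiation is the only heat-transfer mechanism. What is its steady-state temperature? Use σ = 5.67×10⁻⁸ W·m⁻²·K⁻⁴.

T ≈ 217 K

At equilibrium, absorbed power = emitted power.
Absorbing cross-section = A = 533.0 m²; emitting surface = 2A = 1066 m² (ratio 2).
αS·A_cross = εσ·A_surf·T⁴  ⇒  T⁴ = αS/(ε·2σ).
T⁴ = 0.430·377/(0.65·2·5.67×10⁻⁸) = 2.199×10⁹ K⁴.
T = (2.199×10⁹)^(1/4).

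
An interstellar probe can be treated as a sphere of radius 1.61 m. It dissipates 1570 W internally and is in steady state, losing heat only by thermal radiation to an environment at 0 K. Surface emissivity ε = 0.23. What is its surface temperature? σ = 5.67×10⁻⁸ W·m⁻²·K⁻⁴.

T ≈ 247 K

Steady state: internal power = radiated power, P = εσA T⁴.
Radiating area A = 4πr² = 32.57 m².
T⁴ = P/(εσA) = 1570/(0.23·5.67×10⁻⁸·32.57) = 3.696×10⁹ K⁴.
T = (3.696×10⁹)^(1/4).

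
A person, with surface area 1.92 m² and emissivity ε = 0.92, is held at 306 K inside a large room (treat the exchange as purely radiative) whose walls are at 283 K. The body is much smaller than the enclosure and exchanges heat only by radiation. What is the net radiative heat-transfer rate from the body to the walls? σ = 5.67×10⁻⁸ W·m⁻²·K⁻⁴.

P_net ≈ 236 W

For a small grey body in a large enclosure: P_net = εσA(T_body⁴ − T_wall⁴).
A = 1.92 m²; T_body⁴ − T_wall⁴ = 8.768×10⁹ − 6.414×10⁹ = 2.353×10⁹ K⁴.
|P_net| = 0.92·5.67×10⁻⁸·1.920·2.353×10⁹.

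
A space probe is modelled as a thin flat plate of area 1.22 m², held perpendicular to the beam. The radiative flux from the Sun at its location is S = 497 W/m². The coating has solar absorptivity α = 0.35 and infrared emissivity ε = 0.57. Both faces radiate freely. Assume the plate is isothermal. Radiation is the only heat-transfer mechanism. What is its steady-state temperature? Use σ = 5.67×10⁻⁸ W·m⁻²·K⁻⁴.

At equilibrium, absorbed power = emitted power.
Absorbing cross-section = A = 1.220 m²; emitting surface = 2A = 2.440 m² (ratio 2).
αS·A_cross = εσ·A_surf·T⁴  ⇒  T⁴ = αS/(ε·2σ).
T⁴ = 0.350·497/(0.57·2·5.67×10⁻⁸) = 2.691×10⁹ K⁴.
T = (2.691×10⁹)^(1/4).

T ≈ 228 K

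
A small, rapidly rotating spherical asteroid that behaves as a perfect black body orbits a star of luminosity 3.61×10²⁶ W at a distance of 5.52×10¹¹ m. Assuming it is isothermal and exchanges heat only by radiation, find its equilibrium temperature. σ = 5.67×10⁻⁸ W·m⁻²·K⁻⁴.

T ≈ 143 K

First find the stellar flux at distance d: S = L/(4πd²) = 3.61×10²⁶/(4π·(5.52×10¹¹)²) = 94.28 W/m².
For an isothermal sphere, absorbed (1−a)S·πr² = emitted σ·4πr²·T⁴, so T⁴ = (1−a)S/(4σ).
T⁴ = 1.00·94.28/(4·5.67×10⁻⁸) = 4.157×10⁸ K⁴.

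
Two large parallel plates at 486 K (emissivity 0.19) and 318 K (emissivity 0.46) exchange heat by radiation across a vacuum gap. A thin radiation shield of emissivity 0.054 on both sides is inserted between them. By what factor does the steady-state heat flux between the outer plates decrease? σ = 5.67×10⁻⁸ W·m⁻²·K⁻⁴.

factor ≈ 6.60

Without shield: q₀ = σΔ(T⁴)/(1/ε₁+1/ε₂−1) with denominator 6.437.
With shield the two gaps are in series; the resistances add: (1/ε₁+1/ε_s−1)+(1/ε_s+1/ε₂−1) = 22.78+19.69 = 42.47.
Heat-flux ratio q₀/q = 42.47/6.437.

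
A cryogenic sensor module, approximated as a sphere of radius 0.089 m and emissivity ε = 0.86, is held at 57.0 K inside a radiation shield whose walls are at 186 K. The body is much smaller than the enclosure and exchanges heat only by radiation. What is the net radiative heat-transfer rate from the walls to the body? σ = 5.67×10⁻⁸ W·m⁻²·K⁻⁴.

P_net ≈ 5.76 W

For a small grey body in a large enclosure: P_net = εσA(T_body⁴ − T_wall⁴).
A = 4πr² = 0.09954 m²; T_body⁴ − T_wall⁴ = 1.056×10⁷ − 1.197×10⁹ = -1.186×10⁹ K⁴.
|P_net| = 0.86·5.67×10⁻⁸·0.09954·1.186×10⁹.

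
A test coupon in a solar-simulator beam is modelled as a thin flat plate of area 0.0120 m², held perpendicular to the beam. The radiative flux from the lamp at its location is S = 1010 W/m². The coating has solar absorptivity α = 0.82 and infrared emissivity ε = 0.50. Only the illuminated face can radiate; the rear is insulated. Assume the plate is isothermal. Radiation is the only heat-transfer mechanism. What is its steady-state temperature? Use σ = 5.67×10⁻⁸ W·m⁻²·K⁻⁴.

At equilibrium, absorbed power = emitted power.
Absorbing cross-section = A = 0.01200 m²; emitting surface = A = 0.01200 m² (ratio 1).
αS·A_cross = εσ·A_surf·T⁴  ⇒  T⁴ = αS/(ε·1σ).
T⁴ = 0.820·1010/(0.50·1·5.67×10⁻⁸) = 2.921×10¹⁰ K⁴.
T = (2.921×10¹⁰)^(1/4).

T ≈ 413 K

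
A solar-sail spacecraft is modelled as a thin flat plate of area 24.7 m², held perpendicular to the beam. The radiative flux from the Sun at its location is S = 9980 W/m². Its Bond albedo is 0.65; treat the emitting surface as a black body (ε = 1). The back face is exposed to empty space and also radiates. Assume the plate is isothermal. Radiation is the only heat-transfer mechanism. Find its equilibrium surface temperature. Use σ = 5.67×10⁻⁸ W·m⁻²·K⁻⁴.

T ≈ 419 K

At equilibrium, absorbed power = emitted power.
Absorbing cross-section = A = 24.70 m²; emitting surface = 2A = 49.40 m² (ratio 2).
(1−a)S·A_cross = εσ·A_surf·T⁴  ⇒  T⁴ = (1−a)S/(2σ).
T⁴ = 0.350·9980/(2·5.67×10⁻⁸) = 3.080×10¹⁰ K⁴.
T = (3.080×10¹⁰)^(1/4).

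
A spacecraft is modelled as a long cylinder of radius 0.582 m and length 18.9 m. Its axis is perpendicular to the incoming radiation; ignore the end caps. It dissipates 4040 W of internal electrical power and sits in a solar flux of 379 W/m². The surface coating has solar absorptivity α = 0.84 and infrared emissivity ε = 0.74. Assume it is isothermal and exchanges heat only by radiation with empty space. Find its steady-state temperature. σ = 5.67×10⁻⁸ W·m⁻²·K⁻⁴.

T ≈ 248 K

At steady state, absorbed solar power + internal power = radiated power.
Absorbed: α·S·A_cross = 0.84·379·22.00 = 7004 W (cross-section 2rL).
Total input = 7004 + 4040 = 11040 W.
Radiated: εσ·A_surf·T⁴ with A_surf = 2πrL = 69.11 m².
T⁴ = 11040/(0.74·5.67×10⁻⁸·69.11) = 3.808×10⁹ K⁴.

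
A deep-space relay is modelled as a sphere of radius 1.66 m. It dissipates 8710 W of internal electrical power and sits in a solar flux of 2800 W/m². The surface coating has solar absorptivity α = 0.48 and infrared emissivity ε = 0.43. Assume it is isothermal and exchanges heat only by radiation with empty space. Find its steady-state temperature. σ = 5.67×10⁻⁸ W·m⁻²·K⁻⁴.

At steady state, absorbed solar power + internal power = radiated power.
Absorbed: α·S·A_cross = 0.48·2800·8.657 = 11630 W (cross-section πr²).
Total input = 11630 + 8710 = 20340 W.
Radiated: εσ·A_surf·T⁴ with A_surf = 4πr² = 34.63 m².
T⁴ = 20340/(0.43·5.67×10⁻⁸·34.63) = 2.410×10¹⁰ K⁴.

T ≈ 394 K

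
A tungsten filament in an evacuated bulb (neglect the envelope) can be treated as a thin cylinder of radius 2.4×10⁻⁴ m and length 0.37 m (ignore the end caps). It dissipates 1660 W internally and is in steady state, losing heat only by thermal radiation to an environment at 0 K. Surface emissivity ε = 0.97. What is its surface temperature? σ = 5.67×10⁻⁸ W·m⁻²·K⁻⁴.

Steady state: internal power = radiated power, P = εσA T⁴.
Radiating area A = 2πrL = 5.579×10⁻⁴ m².
T⁴ = P/(εσA) = 1660/(0.97·5.67×10⁻⁸·5.579×10⁻⁴) = 5.410×10¹³ K⁴.
T = (5.410×10¹³)^(1/4).

T ≈ 2710 K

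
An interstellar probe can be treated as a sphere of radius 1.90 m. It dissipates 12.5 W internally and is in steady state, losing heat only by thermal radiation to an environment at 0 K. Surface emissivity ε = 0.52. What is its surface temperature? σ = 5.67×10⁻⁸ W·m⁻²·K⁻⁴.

Steady state: internal power = radiated power, P = εσA T⁴.
Radiating area A = 4πr² = 45.36 m².
T⁴ = P/(εσA) = 12.5/(0.52·5.67×10⁻⁸·45.36) = 9.346×10⁶ K⁴.
T = (9.346×10⁶)^(1/4).

T ≈ 55.3 K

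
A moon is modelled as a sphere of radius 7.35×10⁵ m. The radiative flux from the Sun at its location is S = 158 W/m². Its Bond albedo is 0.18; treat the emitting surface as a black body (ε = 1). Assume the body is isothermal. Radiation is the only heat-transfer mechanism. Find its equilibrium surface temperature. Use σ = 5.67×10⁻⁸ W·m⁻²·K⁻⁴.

At equilibrium, absorbed power = emitted power.
Absorbing cross-section = πr² = 1.697×10¹² m²; emitting surface = 4πr² = 6.789×10¹² m² (ratio 4).
(1−a)S·A_cross = εσ·A_surf·T⁴  ⇒  T⁴ = (1−a)S/(4σ).
T⁴ = 0.820·158/(4·5.67×10⁻⁸) = 5.713×10⁸ K⁴.
T = (5.713×10⁸)^(1/4).

T ≈ 155 K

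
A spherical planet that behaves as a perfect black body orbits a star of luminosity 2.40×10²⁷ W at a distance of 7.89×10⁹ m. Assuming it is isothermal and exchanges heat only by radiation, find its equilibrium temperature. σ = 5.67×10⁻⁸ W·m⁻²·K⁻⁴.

T ≈ 1920 K

First find the stellar flux at distance d: S = L/(4πd²) = 2.40×10²⁷/(4π·(7.89×10⁹)²) = 3.068×10⁶ W/m².
For an isothermal sphere, absorbed (1−a)S·πr² = emitted σ·4πr²·T⁴, so T⁴ = (1−a)S/(4σ).
T⁴ = 1.00·3.068×10⁶/(4·5.67×10⁻⁸) = 1.353×10¹³ K⁴.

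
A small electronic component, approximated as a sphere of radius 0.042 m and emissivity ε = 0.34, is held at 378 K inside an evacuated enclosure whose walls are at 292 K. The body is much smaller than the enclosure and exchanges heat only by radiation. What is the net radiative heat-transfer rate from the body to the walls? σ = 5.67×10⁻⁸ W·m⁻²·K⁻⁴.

For a small grey body in a large enclosure: P_net = εσA(T_body⁴ − T_wall⁴).
A = 4πr² = 0.02217 m²; T_body⁴ − T_wall⁴ = 2.042×10¹⁰ − 7.270×10⁹ = 1.315×10¹⁰ K⁴.
|P_net| = 0.34·5.67×10⁻⁸·0.02217·1.315×10¹⁰.

P_net ≈ 5.62 W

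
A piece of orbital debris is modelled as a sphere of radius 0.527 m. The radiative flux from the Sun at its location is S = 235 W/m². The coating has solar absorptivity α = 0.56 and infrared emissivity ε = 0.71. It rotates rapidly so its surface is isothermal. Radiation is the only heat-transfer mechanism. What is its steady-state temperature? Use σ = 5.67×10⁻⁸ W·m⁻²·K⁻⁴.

T ≈ 169 K

At equilibrium, absorbed power = emitted power.
Absorbing cross-section = πr² = 0.8725 m²; emitting surface = 4πr² = 3.490 m² (ratio 4).
αS·A_cross = εσ·A_surf·T⁴  ⇒  T⁴ = αS/(ε·4σ).
T⁴ = 0.560·235/(0.71·4·5.67×10⁻⁸) = 8.172×10⁸ K⁴.
T = (8.172×10⁸)^(1/4).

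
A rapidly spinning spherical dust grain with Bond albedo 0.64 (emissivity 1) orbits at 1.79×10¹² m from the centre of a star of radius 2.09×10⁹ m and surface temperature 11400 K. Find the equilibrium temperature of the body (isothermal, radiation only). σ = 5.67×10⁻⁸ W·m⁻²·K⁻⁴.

T ≈ 213 K

The star's surface emits σT_*⁴; at distance d the flux is S = σT_*⁴(R_*/d)².
S = 5.67×10⁻⁸·(11400)⁴·(2.09×10⁹/1.79×10¹²)² = 1306 W/m².
For an isothermal sphere T⁴ = (1−a)S/(4σ) = 2.072×10⁹ K⁴.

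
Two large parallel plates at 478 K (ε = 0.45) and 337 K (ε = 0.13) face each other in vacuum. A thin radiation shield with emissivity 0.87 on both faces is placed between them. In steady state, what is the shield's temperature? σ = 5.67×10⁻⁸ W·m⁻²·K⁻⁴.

T_s ≈ 456 K

In steady state the net flux on the hot side equals that on the cold side.
σ(T₁⁴−T_s⁴)/D₁ = σ(T_s⁴−T₂⁴)/D₂, with D₁ = 1/ε₁+1/ε_s−1 = 2.372, D₂ = 1/ε_s+1/ε₂−1 = 7.842.
Solve for T_s⁴: T_s⁴ = (D₂·T₁⁴ + D₁·T₂⁴)/(D₁+D₂) = 4.308×10¹⁰ K⁴.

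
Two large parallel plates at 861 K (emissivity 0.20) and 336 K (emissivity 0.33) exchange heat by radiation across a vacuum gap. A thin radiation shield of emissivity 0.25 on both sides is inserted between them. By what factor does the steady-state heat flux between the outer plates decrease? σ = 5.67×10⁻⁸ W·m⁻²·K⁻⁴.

factor ≈ 2.00

Without shield: q₀ = σΔ(T⁴)/(1/ε₁+1/ε₂−1) with denominator 7.030.
With shield the two gaps are in series; the resistances add: (1/ε₁+1/ε_s−1)+(1/ε_s+1/ε₂−1) = 8.000+6.030 = 14.03.
Heat-flux ratio q₀/q = 14.03/7.030.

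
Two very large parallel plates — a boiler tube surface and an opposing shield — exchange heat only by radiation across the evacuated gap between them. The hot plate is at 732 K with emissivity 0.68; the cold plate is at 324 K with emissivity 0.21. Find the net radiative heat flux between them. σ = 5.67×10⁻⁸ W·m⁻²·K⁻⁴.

For two infinite grey parallel plates, q = σ(T₁⁴ − T₂⁴)/(1/ε₁ + 1/ε₂ − 1).
T₁⁴ − T₂⁴ = 2.871×10¹¹ − 1.102×10¹⁰ = 2.761×10¹¹ K⁴.
1/ε₁ + 1/ε₂ − 1 = 1.471 + 4.762 − 1 = 5.232.
q = 5.67×10⁻⁸ × 2.761×10¹¹ / 5.232.

q ≈ 2990 W/m²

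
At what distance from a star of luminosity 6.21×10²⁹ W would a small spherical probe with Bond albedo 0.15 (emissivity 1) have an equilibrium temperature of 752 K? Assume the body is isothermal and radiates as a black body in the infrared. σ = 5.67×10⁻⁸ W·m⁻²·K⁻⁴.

For an isothermal black-emitting sphere, (1−a)S·πr² = σ·4πr²·T⁴ ⇒ S = 4σT⁴/(1−a).
S = 4·5.67×10⁻⁸·(752)⁴/0.850 = 85330 W/m².
Flux falls as S = L/(4πd²), so d = √(L/(4πS)) = √(6.21×10²⁹/(4π·85330)).

d ≈ 7.61×10¹¹ m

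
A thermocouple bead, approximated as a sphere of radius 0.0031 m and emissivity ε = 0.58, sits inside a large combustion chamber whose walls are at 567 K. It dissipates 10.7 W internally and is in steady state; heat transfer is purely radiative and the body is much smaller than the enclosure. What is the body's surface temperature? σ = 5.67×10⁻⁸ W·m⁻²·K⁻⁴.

T ≈ 1290 K

For a small grey body in a large enclosure, net radiated power = εσA(T⁴ − T_w⁴).
Steady state: P = εσA(T⁴ − T_w⁴) with A = 4πr² = 1.208×10⁻⁴ m².
T⁴ = P/(εσA) + T_w⁴ = 10.7/(0.58·5.67×10⁻⁸·1.208×10⁻⁴) + (567)⁴
    = 2.694×10¹² + 1.034×10¹¹ = 2.798×10¹² K⁴.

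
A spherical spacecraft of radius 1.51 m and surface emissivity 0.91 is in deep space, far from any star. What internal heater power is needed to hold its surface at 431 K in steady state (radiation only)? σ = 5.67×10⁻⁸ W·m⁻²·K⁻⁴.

P ≈ 51000 W

P = εσ·4πr²·T⁴.
4πr² = 28.65 m²; T⁴ = 3.451×10¹⁰ K⁴.
P = 0.91·5.67×10⁻⁸·28.65·3.451×10¹⁰.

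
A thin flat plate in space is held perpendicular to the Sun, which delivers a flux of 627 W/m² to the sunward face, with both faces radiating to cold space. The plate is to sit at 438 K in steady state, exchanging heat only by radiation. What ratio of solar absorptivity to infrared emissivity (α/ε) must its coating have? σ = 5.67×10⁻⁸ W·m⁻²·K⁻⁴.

Balance: αS·A = εσ·2A·T⁴ ⇒ α/ε = 2σT⁴/S.
α/ε = 2·5.67×10⁻⁸·(438)⁴/627 = 2·5.67×10⁻⁸·3.680×10¹⁰/627.

α/ε ≈ 6.66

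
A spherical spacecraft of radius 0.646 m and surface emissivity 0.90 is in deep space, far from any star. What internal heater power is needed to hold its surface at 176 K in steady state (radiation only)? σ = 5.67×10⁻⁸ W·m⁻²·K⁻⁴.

P = εσ·4πr²·T⁴.
4πr² = 5.244 m²; T⁴ = 9.595×10⁸ K⁴.
P = 0.90·5.67×10⁻⁸·5.244·9.595×10⁸.

P ≈ 257 W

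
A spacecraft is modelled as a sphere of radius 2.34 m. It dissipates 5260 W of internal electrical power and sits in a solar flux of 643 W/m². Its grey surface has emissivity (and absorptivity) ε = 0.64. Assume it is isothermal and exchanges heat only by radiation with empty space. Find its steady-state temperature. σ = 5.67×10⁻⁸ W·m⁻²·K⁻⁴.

T ≈ 265 K

At steady state, absorbed solar power + internal power = radiated power.
Absorbed: α·S·A_cross = 0.64·643·17.20 = 7079 W (cross-section πr²).
Total input = 7079 + 5260 = 12340 W.
Radiated: εσ·A_surf·T⁴ with A_surf = 4πr² = 68.81 m².
T⁴ = 12340/(0.64·5.67×10⁻⁸·68.81) = 4.942×10⁹ K⁴.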